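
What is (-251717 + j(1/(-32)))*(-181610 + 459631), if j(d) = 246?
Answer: -69914218891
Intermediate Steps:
(-251717 + j(1/(-32)))*(-181610 + 459631) = (-251717 + 246)*(-181610 + 459631) = -251471*278021 = -69914218891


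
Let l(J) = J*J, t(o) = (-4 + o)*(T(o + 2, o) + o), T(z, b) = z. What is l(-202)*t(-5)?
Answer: 2937888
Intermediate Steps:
t(o) = (-4 + o)*(2 + 2*o) (t(o) = (-4 + o)*((o + 2) + o) = (-4 + o)*((2 + o) + o) = (-4 + o)*(2 + 2*o))
l(J) = J**2
l(-202)*t(-5) = (-202)**2*(-8 - 6*(-5) + 2*(-5)**2) = 40804*(-8 + 30 + 2*25) = 40804*(-8 + 30 + 50) = 40804*72 = 2937888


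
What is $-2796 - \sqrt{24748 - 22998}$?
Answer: $-2796 - 5 \sqrt{70} \approx -2837.8$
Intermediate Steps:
$-2796 - \sqrt{24748 - 22998} = -2796 - \sqrt{1750} = -2796 - 5 \sqrt{70}$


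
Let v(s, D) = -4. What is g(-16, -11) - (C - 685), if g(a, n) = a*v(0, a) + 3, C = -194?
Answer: 946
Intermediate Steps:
g(a, n) = 3 - 4*a (g(a, n) = a*(-4) + 3 = -4*a + 3 = 3 - 4*a)
g(-16, -11) - (C - 685) = (3 - 4*(-16)) - (-194 - 685) = (3 + 64) - 1*(-879) = 67 + 879 = 946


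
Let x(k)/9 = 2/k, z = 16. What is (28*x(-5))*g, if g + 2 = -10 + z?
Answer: -2016/5 ≈ -403.20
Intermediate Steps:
g = 4 (g = -2 + (-10 + 16) = -2 + 6 = 4)
x(k) = 18/k (x(k) = 9*(2/k) = 18/k)
(28*x(-5))*g = (28*(18/(-5)))*4 = (28*(18*(-1/5)))*4 = (28*(-18/5))*4 = -504/5*4 = -2016/5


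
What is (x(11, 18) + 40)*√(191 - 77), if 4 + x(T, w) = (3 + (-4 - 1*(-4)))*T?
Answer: 69*√114 ≈ 736.72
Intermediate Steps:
x(T, w) = -4 + 3*T (x(T, w) = -4 + (3 + (-4 - 1*(-4)))*T = -4 + (3 + (-4 + 4))*T = -4 + (3 + 0)*T = -4 + 3*T)
(x(11, 18) + 40)*√(191 - 77) = ((-4 + 3*11) + 40)*√(191 - 77) = ((-4 + 33) + 40)*√114 = (29 + 40)*√114 = 69*√114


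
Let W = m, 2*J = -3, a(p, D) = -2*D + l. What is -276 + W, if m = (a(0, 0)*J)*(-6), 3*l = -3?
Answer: -285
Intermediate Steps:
l = -1 (l = (⅓)*(-3) = -1)
a(p, D) = -1 - 2*D (a(p, D) = -2*D - 1 = -1 - 2*D)
J = -3/2 (J = (½)*(-3) = -3/2 ≈ -1.5000)
m = -9 (m = ((-1 - 2*0)*(-3/2))*(-6) = ((-1 + 0)*(-3/2))*(-6) = -1*(-3/2)*(-6) = (3/2)*(-6) = -9)
W = -9
-276 + W = -276 - 9 = -285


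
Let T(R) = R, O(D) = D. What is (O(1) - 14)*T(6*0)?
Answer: 0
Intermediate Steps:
(O(1) - 14)*T(6*0) = (1 - 14)*(6*0) = -13*0 = 0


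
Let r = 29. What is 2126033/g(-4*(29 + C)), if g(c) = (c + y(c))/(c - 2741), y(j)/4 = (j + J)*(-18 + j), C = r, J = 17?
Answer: -6320696109/214768 ≈ -29430.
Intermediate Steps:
C = 29
y(j) = 4*(-18 + j)*(17 + j) (y(j) = 4*((j + 17)*(-18 + j)) = 4*((17 + j)*(-18 + j)) = 4*((-18 + j)*(17 + j)) = 4*(-18 + j)*(17 + j))
g(c) = (-1224 - 3*c + 4*c²)/(-2741 + c) (g(c) = (c + (-1224 - 4*c + 4*c²))/(c - 2741) = (-1224 - 3*c + 4*c²)/(-2741 + c))
2126033/g(-4*(29 + C)) = 2126033/(((-1224 - (-12)*(29 + 29) + 4*(-4*(29 + 29))²)/(-2741 - 4*(29 + 29)))) = 2126033/(((-1224 - (-12)*58 + 4*(-4*58)²)/(-2741 - 4*58))) = 2126033/(((-1224 - 3*(-232) + 4*(-232)²)/(-2741 - 232))) = 2126033/(((-1224 + 696 + 4*53824)/(-2973))) = 2126033/((-(-1224 + 696 + 215296)/2973)) = 2126033/((-1/2973*214768)) = 2126033/(-214768/2973) = 2126033*(-2973/214768) = -6320696109/214768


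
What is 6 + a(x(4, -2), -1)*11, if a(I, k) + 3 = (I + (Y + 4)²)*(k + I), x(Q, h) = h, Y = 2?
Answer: -1149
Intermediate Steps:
a(I, k) = -3 + (36 + I)*(I + k) (a(I, k) = -3 + (I + (2 + 4)²)*(k + I) = -3 + (I + 6²)*(I + k) = -3 + (I + 36)*(I + k) = -3 + (36 + I)*(I + k))
6 + a(x(4, -2), -1)*11 = 6 + (-3 + (-2)² + 36*(-2) + 36*(-1) - 2*(-1))*11 = 6 + (-3 + 4 - 72 - 36 + 2)*11 = 6 - 105*11 = 6 - 1155 = -1149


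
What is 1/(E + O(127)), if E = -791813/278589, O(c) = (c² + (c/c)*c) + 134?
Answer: 278589/4565281897 ≈ 6.1023e-5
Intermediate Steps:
O(c) = 134 + c + c² (O(c) = (c² + 1*c) + 134 = (c² + c) + 134 = (c + c²) + 134 = 134 + c + c²)
E = -791813/278589 (E = -791813*1/278589 = -791813/278589 ≈ -2.8422)
1/(E + O(127)) = 1/(-791813/278589 + (134 + 127 + 127²)) = 1/(-791813/278589 + (134 + 127 + 16129)) = 1/(-791813/278589 + 16390) = 1/(4565281897/278589) = 278589/4565281897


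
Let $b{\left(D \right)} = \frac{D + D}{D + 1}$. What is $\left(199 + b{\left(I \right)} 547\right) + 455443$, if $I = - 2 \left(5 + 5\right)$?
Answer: $\frac{8679078}{19} \approx 4.5679 \cdot 10^{5}$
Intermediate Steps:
$I = -20$ ($I = \left(-2\right) 10 = -20$)
$b{\left(D \right)} = \frac{2 D}{1 + D}$
$\left(199 + b{\left(I \right)} 547\right) + 455443 = \left(199 + 2 \left(-20\right) \frac{1}{1 - 20} \cdot 547\right) + 455443 = \left(199 + 2 \left(-20\right) \frac{1}{-19} \cdot 547\right) + 455443 = \left(199 + 2 \left(-20\right) \left(- \frac{1}{19}\right) 547\right) + 455443 = \left(199 + \frac{40}{19} \cdot 547\right) + 455443 = \left(199 + \frac{21880}{19}\right) + 455443 = \frac{25661}{19} + 455443 = \frac{8679078}{19}$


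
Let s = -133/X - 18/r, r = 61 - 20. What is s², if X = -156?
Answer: 6996025/40908816 ≈ 0.17102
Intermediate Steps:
r = 41
s = 2645/6396 (s = -133/(-156) - 18/41 = -133*(-1/156) - 18*1/41 = 133/156 - 18/41 = 2645/6396 ≈ 0.41354)
s² = (2645/6396)² = 6996025/40908816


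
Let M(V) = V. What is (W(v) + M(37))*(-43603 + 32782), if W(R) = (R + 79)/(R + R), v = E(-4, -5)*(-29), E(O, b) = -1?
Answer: -12195267/29 ≈ -4.2053e+5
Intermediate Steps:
v = 29 (v = -1*(-29) = 29)
W(R) = (79 + R)/(2*R) (W(R) = (79 + R)/((2*R)) = (79 + R)*(1/(2*R)) = (79 + R)/(2*R))
(W(v) + M(37))*(-43603 + 32782) = ((½)*(79 + 29)/29 + 37)*(-43603 + 32782) = ((½)*(1/29)*108 + 37)*(-10821) = (54/29 + 37)*(-10821) = (1127/29)*(-10821) = -12195267/29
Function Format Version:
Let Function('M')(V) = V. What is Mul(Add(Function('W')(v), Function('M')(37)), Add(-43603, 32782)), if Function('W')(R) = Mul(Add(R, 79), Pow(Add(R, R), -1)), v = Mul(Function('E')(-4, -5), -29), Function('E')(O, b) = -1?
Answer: Rational(-12195267, 29) ≈ -4.2053e+5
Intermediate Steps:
v = 29 (v = Mul(-1, -29) = 29)
Function('W')(R) = Mul(Rational(1, 2), Pow(R, -1), Add(79, R)) (Function('W')(R) = Mul(Add(79, R), Pow(Mul(2, R), -1)) = Mul(Add(79, R), Mul(Rational(1, 2), Pow(R, -1))) = Mul(Rational(1, 2), Pow(R, -1), Add(79, R)))
Mul(Add(Function('W')(v), Function('M')(37)), Add(-43603, 32782)) = Mul(Add(Mul(Rational(1, 2), Pow(29, -1), Add(79, 29)), 37), Add(-43603, 32782)) = Mul(Add(Mul(Rational(1, 2), Rational(1, 29), 108), 37), -10821) = Mul(Add(Rational(54, 29), 37), -10821) = Mul(Rational(1127, 29), -10821) = Rational(-12195267, 29)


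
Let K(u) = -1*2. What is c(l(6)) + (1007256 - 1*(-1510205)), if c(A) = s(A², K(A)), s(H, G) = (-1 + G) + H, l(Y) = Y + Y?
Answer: 2517602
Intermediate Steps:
l(Y) = 2*Y
K(u) = -2
s(H, G) = -1 + G + H
c(A) = -3 + A² (c(A) = -1 - 2 + A² = -3 + A²)
c(l(6)) + (1007256 - 1*(-1510205)) = (-3 + (2*6)²) + (1007256 - 1*(-1510205)) = (-3 + 12²) + (1007256 + 1510205) = (-3 + 144) + 2517461 = 141 + 2517461 = 2517602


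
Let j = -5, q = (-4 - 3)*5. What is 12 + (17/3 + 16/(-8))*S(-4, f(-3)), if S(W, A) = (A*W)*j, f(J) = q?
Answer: -7664/3 ≈ -2554.7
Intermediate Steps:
q = -35 (q = -7*5 = -35)
f(J) = -35
S(W, A) = -5*A*W (S(W, A) = (A*W)*(-5) = -5*A*W)
12 + (17/3 + 16/(-8))*S(-4, f(-3)) = 12 + (17/3 + 16/(-8))*(-5*(-35)*(-4)) = 12 + (17*(⅓) + 16*(-⅛))*(-700) = 12 + (17/3 - 2)*(-700) = 12 + (11/3)*(-700) = 12 - 7700/3 = -7664/3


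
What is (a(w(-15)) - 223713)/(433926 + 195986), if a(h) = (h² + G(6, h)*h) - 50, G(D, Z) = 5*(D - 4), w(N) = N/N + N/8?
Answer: -14321343/40314368 ≈ -0.35524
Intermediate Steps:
w(N) = 1 + N/8 (w(N) = 1 + N*(⅛) = 1 + N/8)
G(D, Z) = -20 + 5*D (G(D, Z) = 5*(-4 + D) = -20 + 5*D)
a(h) = -50 + h² + 10*h (a(h) = (h² + (-20 + 5*6)*h) - 50 = (h² + (-20 + 30)*h) - 50 = (h² + 10*h) - 50 = -50 + h² + 10*h)
(a(w(-15)) - 223713)/(433926 + 195986) = ((-50 + (1 + (⅛)*(-15))² + 10*(1 + (⅛)*(-15))) - 223713)/(433926 + 195986) = ((-50 + (1 - 15/8)² + 10*(1 - 15/8)) - 223713)/629912 = ((-50 + (-7/8)² + 10*(-7/8)) - 223713)*(1/629912) = ((-50 + 49/64 - 35/4) - 223713)*(1/629912) = (-3711/64 - 223713)*(1/629912) = -14321343/64*1/629912 = -14321343/40314368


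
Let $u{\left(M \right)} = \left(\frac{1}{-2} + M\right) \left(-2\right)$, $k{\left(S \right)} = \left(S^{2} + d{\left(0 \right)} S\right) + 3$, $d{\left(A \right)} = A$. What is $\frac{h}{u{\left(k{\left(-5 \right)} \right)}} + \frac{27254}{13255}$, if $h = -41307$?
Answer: $\frac{9982241}{13255} \approx 753.09$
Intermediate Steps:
$k{\left(S \right)} = 3 + S^{2}$ ($k{\left(S \right)} = \left(S^{2} + 0 S\right) + 3 = \left(S^{2} + 0\right) + 3 = S^{2} + 3 = 3 + S^{2}$)
$u{\left(M \right)} = 1 - 2 M$ ($u{\left(M \right)} = \left(- \frac{1}{2} + M\right) \left(-2\right) = 1 - 2 M$)
$\frac{h}{u{\left(k{\left(-5 \right)} \right)}} + \frac{27254}{13255} = - \frac{41307}{1 - 2 \left(3 + \left(-5\right)^{2}\right)} + \frac{27254}{13255} = - \frac{41307}{1 - 2 \left(3 + 25\right)} + 27254 \cdot \frac{1}{13255} = - \frac{41307}{1 - 56} + \frac{27254}{13255} = - \frac{41307}{-55} + \frac{27254}{13255} = \left(-41307\right) \left(- \frac{1}{55}\right) + \frac{27254}{13255} = \frac{41307}{55} + \frac{27254}{13255} = \frac{9982241}{13255}$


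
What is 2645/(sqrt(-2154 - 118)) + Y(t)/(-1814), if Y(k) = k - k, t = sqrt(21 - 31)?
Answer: -2645*I*sqrt(142)/568 ≈ -55.491*I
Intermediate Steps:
t = I*sqrt(10) (t = sqrt(-10) = I*sqrt(10) ≈ 3.1623*I)
Y(k) = 0
2645/(sqrt(-2154 - 118)) + Y(t)/(-1814) = 2645/(sqrt(-2154 - 118)) + 0/(-1814) = 2645/(sqrt(-2272)) + 0*(-1/1814) = 2645/((4*I*sqrt(142))) + 0 = 2645*(-I*sqrt(142)/568) + 0 = -2645*I*sqrt(142)/568 + 0 = -2645*I*sqrt(142)/568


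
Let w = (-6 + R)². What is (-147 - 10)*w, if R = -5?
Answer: -18997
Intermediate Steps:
w = 121 (w = (-6 - 5)² = (-11)² = 121)
(-147 - 10)*w = (-147 - 10)*121 = -157*121 = -18997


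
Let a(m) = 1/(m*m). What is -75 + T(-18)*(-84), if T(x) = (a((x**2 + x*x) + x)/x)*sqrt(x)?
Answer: -75 + I*sqrt(2)/28350 ≈ -75.0 + 4.9884e-5*I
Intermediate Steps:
a(m) = m**(-2)
T(x) = 1/(sqrt(x)*(x + 2*x**2)**2) (T(x) = (1/(((x**2 + x*x) + x)**2*x))*sqrt(x) = (1/(((x**2 + x**2) + x)**2*x))*sqrt(x) = (1/((2*x**2 + x)**2*x))*sqrt(x) = (1/((x + 2*x**2)**2*x))*sqrt(x) = (1/(x*(x + 2*x**2)**2))*sqrt(x) = 1/(sqrt(x)*(x + 2*x**2)**2))
-75 + T(-18)*(-84) = -75 + (1/((-18)**(5/2)*(1 + 2*(-18))**2))*(-84) = -75 + ((-I*sqrt(2)/1944)/(1 - 36)**2)*(-84) = -75 + (-I*sqrt(2)/1944/(-35)**2)*(-84) = -75 + (-I*sqrt(2)/1944*(1/1225))*(-84) = -75 - I*sqrt(2)/2381400*(-84) = -75 + I*sqrt(2)/28350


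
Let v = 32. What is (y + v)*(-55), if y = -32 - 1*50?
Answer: 2750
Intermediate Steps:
y = -82 (y = -32 - 50 = -82)
(y + v)*(-55) = (-82 + 32)*(-55) = -50*(-55) = 2750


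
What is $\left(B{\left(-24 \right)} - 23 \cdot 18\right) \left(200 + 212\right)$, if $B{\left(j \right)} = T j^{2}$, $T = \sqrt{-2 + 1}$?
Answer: $-170568 + 237312 i \approx -1.7057 \cdot 10^{5} + 2.3731 \cdot 10^{5} i$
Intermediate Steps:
$T = i$ ($T = \sqrt{-1} = i \approx 1.0 i$)
$B{\left(j \right)} = i j^{2}$
$\left(B{\left(-24 \right)} - 23 \cdot 18\right) \left(200 + 212\right) = \left(i \left(-24\right)^{2} - 23 \cdot 18\right) \left(200 + 212\right) = \left(i 576 - 414\right) 412 = \left(576 i - 414\right) 412 = \left(-414 + 576 i\right) 412 = -170568 + 237312 i$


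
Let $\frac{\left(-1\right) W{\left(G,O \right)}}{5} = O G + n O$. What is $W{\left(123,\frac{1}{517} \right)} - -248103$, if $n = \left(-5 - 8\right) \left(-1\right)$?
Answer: $\frac{128268571}{517} \approx 2.481 \cdot 10^{5}$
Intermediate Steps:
$n = 13$ ($n = \left(-13\right) \left(-1\right) = 13$)
$W{\left(G,O \right)} = - 65 O - 5 G O$ ($W{\left(G,O \right)} = - 5 \left(O G + 13 O\right) = - 5 \left(G O + 13 O\right) = - 5 \left(13 O + G O\right) = - 65 O - 5 G O$)
$W{\left(123,\frac{1}{517} \right)} - -248103 = - \frac{5 \left(13 + 123\right)}{517} - -248103 = \left(-5\right) \frac{1}{517} \cdot 136 + 248103 = - \frac{680}{517} + 248103 = \frac{128268571}{517}$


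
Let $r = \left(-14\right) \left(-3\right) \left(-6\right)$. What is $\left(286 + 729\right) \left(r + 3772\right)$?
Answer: $3572800$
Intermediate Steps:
$r = -252$ ($r = 42 \left(-6\right) = -252$)
$\left(286 + 729\right) \left(r + 3772\right) = \left(286 + 729\right) \left(-252 + 3772\right) = 1015 \cdot 3520 = 3572800$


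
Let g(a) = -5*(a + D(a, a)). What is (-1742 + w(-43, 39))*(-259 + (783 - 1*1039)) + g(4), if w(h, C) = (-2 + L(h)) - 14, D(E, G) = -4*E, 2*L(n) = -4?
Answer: 906460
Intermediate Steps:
L(n) = -2 (L(n) = (1/2)*(-4) = -2)
w(h, C) = -18 (w(h, C) = (-2 - 2) - 14 = -4 - 14 = -18)
g(a) = 15*a (g(a) = -5*(a - 4*a) = -(-15)*a = 15*a)
(-1742 + w(-43, 39))*(-259 + (783 - 1*1039)) + g(4) = (-1742 - 18)*(-259 + (783 - 1*1039)) + 15*4 = -1760*(-259 + (783 - 1039)) + 60 = -1760*(-259 - 256) + 60 = -1760*(-515) + 60 = 906400 + 60 = 906460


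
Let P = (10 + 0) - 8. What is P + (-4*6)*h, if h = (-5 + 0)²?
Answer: -598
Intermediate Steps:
P = 2 (P = 10 - 8 = 2)
h = 25 (h = (-5)² = 25)
P + (-4*6)*h = 2 - 4*6*25 = 2 - 24*25 = 2 - 600 = -598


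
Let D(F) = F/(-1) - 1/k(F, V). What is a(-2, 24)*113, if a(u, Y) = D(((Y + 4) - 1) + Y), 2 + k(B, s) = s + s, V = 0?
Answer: -11413/2 ≈ -5706.5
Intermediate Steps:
k(B, s) = -2 + 2*s (k(B, s) = -2 + (s + s) = -2 + 2*s)
D(F) = 1/2 - F (D(F) = F/(-1) - 1/(-2 + 2*0) = F*(-1) - 1/(-2 + 0) = -F - 1/(-2) = -F - 1*(-1/2) = -F + 1/2 = 1/2 - F)
a(u, Y) = -5/2 - 2*Y (a(u, Y) = 1/2 - (((Y + 4) - 1) + Y) = 1/2 - (((4 + Y) - 1) + Y) = 1/2 - ((3 + Y) + Y) = 1/2 - (3 + 2*Y) = 1/2 + (-3 - 2*Y) = -5/2 - 2*Y)
a(-2, 24)*113 = (-5/2 - 2*24)*113 = (-5/2 - 48)*113 = -101/2*113 = -11413/2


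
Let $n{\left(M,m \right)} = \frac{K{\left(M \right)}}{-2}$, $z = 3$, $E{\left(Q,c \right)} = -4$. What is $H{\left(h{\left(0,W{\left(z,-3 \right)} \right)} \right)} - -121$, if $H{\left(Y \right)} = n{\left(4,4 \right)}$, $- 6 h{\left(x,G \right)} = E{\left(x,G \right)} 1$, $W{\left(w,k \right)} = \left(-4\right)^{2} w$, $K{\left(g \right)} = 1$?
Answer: $\frac{241}{2} \approx 120.5$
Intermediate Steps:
$n{\left(M,m \right)} = - \frac{1}{2}$ ($n{\left(M,m \right)} = 1 \frac{1}{-2} = 1 \left(- \frac{1}{2}\right) = - \frac{1}{2}$)
$W{\left(w,k \right)} = 16 w$
$h{\left(x,G \right)} = \frac{2}{3}$ ($h{\left(x,G \right)} = - \frac{\left(-4\right) 1}{6} = \left(- \frac{1}{6}\right) \left(-4\right) = \frac{2}{3}$)
$H{\left(Y \right)} = - \frac{1}{2}$
$H{\left(h{\left(0,W{\left(z,-3 \right)} \right)} \right)} - -121 = - \frac{1}{2} - -121 = - \frac{1}{2} + 121 = \frac{241}{2}$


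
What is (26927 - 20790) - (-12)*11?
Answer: 6269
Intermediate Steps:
(26927 - 20790) - (-12)*11 = 6137 - 3*(-44) = 6137 + 132 = 6269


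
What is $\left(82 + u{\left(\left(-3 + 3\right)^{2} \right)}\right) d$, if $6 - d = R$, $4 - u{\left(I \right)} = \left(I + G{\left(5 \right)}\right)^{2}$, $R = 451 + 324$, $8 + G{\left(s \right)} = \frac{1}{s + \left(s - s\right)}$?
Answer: $- \frac{483701}{25} \approx -19348.0$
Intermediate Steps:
$G{\left(s \right)} = -8 + \frac{1}{s}$ ($G{\left(s \right)} = -8 + \frac{1}{s + \left(s - s\right)} = -8 + \frac{1}{s + 0} = -8 + \frac{1}{s}$)
$R = 775$
$u{\left(I \right)} = 4 - \left(- \frac{39}{5} + I\right)^{2}$ ($u{\left(I \right)} = 4 - \left(I - \left(8 - \frac{1}{5}\right)\right)^{2} = 4 - \left(I + \left(-8 + \frac{1}{5}\right)\right)^{2} = 4 - \left(I - \frac{39}{5}\right)^{2} = 4 - \left(- \frac{39}{5} + I\right)^{2}$)
$d = -769$ ($d = 6 - 775 = -769$)
$\left(82 + u{\left(\left(-3 + 3\right)^{2} \right)}\right) d = \left(82 + \left(4 - \frac{\left(-39 + 5 \left(-3 + 3\right)^{2}\right)^{2}}{25}\right)\right) \left(-769\right) = \left(82 + \left(4 - \frac{\left(-39 + 5 \cdot 0^{2}\right)^{2}}{25}\right)\right) \left(-769\right) = \left(82 + \left(4 - \frac{\left(-39 + 5 \cdot 0\right)^{2}}{25}\right)\right) \left(-769\right) = \left(82 + \left(4 - \frac{\left(-39 + 0\right)^{2}}{25}\right)\right) \left(-769\right) = \left(82 + \left(4 - \frac{\left(-39\right)^{2}}{25}\right)\right) \left(-769\right) = \left(82 + \left(4 - \frac{1521}{25}\right)\right) \left(-769\right) = \left(82 - \frac{1421}{25}\right) \left(-769\right) = \frac{629}{25} \left(-769\right) = - \frac{483701}{25}$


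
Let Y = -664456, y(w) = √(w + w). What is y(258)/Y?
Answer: -√129/332228 ≈ -3.4187e-5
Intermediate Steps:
y(w) = √2*√w (y(w) = √(2*w) = √2*√w)
y(258)/Y = (√2*√258)/(-664456) = (2*√129)*(-1/664456) = -√129/332228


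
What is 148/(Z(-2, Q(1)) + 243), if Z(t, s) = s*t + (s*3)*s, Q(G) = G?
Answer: 37/61 ≈ 0.60656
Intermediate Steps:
Z(t, s) = 3*s² + s*t (Z(t, s) = s*t + (3*s)*s = s*t + 3*s² = 3*s² + s*t)
148/(Z(-2, Q(1)) + 243) = 148/(1*(-2 + 3*1) + 243) = 148/(1*(-2 + 3) + 243) = 148/(1*1 + 243) = 148/(1 + 243) = 148/244 = 148*(1/244) = 37/61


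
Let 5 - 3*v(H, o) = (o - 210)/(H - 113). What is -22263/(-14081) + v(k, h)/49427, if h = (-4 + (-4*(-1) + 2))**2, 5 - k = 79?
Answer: 205776968970/130148556769 ≈ 1.5811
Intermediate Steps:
k = -74 (k = 5 - 1*79 = 5 - 79 = -74)
h = 4 (h = (-4 + (4 + 2))**2 = (-4 + 6)**2 = 2**2 = 4)
v(H, o) = 5/3 - (-210 + o)/(3*(-113 + H)) (v(H, o) = 5/3 - (o - 210)/(3*(H - 113)) = 5/3 - (-210 + o)/(3*(-113 + H)))
-22263/(-14081) + v(k, h)/49427 = -22263/(-14081) + ((-355 - 1*4 + 5*(-74))/(3*(-113 - 74)))/49427 = -22263*(-1/14081) + ((1/3)*(-355 - 4 - 370)/(-187))*(1/49427) = 22263/14081 + ((1/3)*(-1/187)*(-729))*(1/49427) = 22263/14081 + (243/187)*(1/49427) = 22263/14081 + 243/9242849 = 205776968970/130148556769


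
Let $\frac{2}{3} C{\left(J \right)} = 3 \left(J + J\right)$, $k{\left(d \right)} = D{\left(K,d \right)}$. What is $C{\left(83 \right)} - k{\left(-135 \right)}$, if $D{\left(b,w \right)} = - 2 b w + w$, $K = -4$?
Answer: $1962$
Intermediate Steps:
$D{\left(b,w \right)} = w - 2 b w$ ($D{\left(b,w \right)} = - 2 b w + w = w - 2 b w$)
$k{\left(d \right)} = 9 d$ ($k{\left(d \right)} = d \left(1 - -8\right) = d \left(1 + 8\right) = d 9 = 9 d$)
$C{\left(J \right)} = 9 J$ ($C{\left(J \right)} = \frac{3 \cdot 3 \left(J + J\right)}{2} = \frac{3 \cdot 3 \cdot 2 J}{2} = \frac{3 \cdot 6 J}{2} = 9 J$)
$C{\left(83 \right)} - k{\left(-135 \right)} = 9 \cdot 83 - 9 \left(-135\right) = 747 - -1215 = 747 + 1215 = 1962$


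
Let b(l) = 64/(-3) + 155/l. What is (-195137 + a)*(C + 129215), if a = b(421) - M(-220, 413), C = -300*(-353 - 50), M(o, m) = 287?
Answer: -61740135153965/1263 ≈ -4.8884e+10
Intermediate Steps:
C = 120900 (C = -300*(-403) = 120900)
b(l) = -64/3 + 155/l (b(l) = 64*(-⅓) + 155/l = -64/3 + 155/l)
a = -388960/1263 (a = (-64/3 + 155/421) - 1*287 = (-64/3 + 155*(1/421)) - 287 = (-64/3 + 155/421) - 287 = -26479/1263 - 287 = -388960/1263 ≈ -307.97)
(-195137 + a)*(C + 129215) = (-195137 - 388960/1263)*(120900 + 129215) = -246846991/1263*250115 = -61740135153965/1263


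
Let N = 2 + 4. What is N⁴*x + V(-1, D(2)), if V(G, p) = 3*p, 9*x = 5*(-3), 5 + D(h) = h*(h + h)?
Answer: -2151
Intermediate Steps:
D(h) = -5 + 2*h² (D(h) = -5 + h*(h + h) = -5 + h*(2*h) = -5 + 2*h²)
x = -5/3 (x = (5*(-3))/9 = (⅑)*(-15) = -5/3 ≈ -1.6667)
N = 6
N⁴*x + V(-1, D(2)) = 6⁴*(-5/3) + 3*(-5 + 2*2²) = 1296*(-5/3) + 3*(-5 + 2*4) = -2160 + 3*(-5 + 8) = -2160 + 3*3 = -2160 + 9 = -2151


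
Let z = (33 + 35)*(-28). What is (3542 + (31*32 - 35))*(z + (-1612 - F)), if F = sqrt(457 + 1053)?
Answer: -15818484 - 4499*sqrt(1510) ≈ -1.5993e+7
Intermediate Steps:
F = sqrt(1510) ≈ 38.859
z = -1904 (z = 68*(-28) = -1904)
(3542 + (31*32 - 35))*(z + (-1612 - F)) = (3542 + (31*32 - 35))*(-1904 + (-1612 - sqrt(1510))) = (3542 + (992 - 35))*(-3516 - sqrt(1510)) = (3542 + 957)*(-3516 - sqrt(1510)) = 4499*(-3516 - sqrt(1510)) = -15818484 - 4499*sqrt(1510)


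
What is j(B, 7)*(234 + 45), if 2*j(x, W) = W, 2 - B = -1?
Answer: 1953/2 ≈ 976.50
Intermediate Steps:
B = 3 (B = 2 - 1*(-1) = 2 + 1 = 3)
j(x, W) = W/2
j(B, 7)*(234 + 45) = ((½)*7)*(234 + 45) = (7/2)*279 = 1953/2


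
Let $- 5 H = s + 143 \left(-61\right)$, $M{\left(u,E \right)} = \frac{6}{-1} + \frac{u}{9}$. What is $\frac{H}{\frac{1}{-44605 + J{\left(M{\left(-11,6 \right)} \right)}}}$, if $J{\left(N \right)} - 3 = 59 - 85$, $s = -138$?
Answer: $- \frac{395448708}{5} \approx -7.909 \cdot 10^{7}$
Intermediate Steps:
$M{\left(u,E \right)} = -6 + \frac{u}{9}$ ($M{\left(u,E \right)} = 6 \left(-1\right) + u \frac{1}{9} = -6 + \frac{u}{9}$)
$J{\left(N \right)} = -23$ ($J{\left(N \right)} = 3 + \left(59 - 85\right) = 3 - 26 = -23$)
$H = \frac{8861}{5}$ ($H = - \frac{-138 + 143 \left(-61\right)}{5} = - \frac{-138 - 8723}{5} = \left(- \frac{1}{5}\right) \left(-8861\right) = \frac{8861}{5} \approx 1772.2$)
$\frac{H}{\frac{1}{-44605 + J{\left(M{\left(-11,6 \right)} \right)}}} = \frac{8861}{5 \frac{1}{-44605 - 23}} = \frac{8861}{5 \frac{1}{-44628}} = \frac{8861}{5 \left(- \frac{1}{44628}\right)} = \frac{8861}{5} \left(-44628\right) = - \frac{395448708}{5}$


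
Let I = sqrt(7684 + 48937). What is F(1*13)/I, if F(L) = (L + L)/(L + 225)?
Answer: 13*sqrt(56621)/6737899 ≈ 0.00045910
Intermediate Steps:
I = sqrt(56621) ≈ 237.95
F(L) = 2*L/(225 + L) (F(L) = (2*L)/(225 + L) = 2*L/(225 + L))
F(1*13)/I = (2*(1*13)/(225 + 1*13))/(sqrt(56621)) = (2*13/(225 + 13))*(sqrt(56621)/56621) = (2*13/238)*(sqrt(56621)/56621) = (2*13*(1/238))*(sqrt(56621)/56621) = 13*(sqrt(56621)/56621)/119 = 13*sqrt(56621)/6737899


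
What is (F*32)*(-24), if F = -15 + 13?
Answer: 1536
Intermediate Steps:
F = -2
(F*32)*(-24) = -2*32*(-24) = -64*(-24) = 1536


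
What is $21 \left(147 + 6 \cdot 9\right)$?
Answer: $4221$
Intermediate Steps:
$21 \left(147 + 6 \cdot 9\right) = 21 \left(147 + 54\right) = 21 \cdot 201 = 4221$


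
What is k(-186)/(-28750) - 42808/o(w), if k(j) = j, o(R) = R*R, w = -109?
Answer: -614260067/170789375 ≈ -3.5966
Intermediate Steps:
o(R) = R²
k(-186)/(-28750) - 42808/o(w) = -186/(-28750) - 42808/((-109)²) = -186*(-1/28750) - 42808/11881 = 93/14375 - 42808*1/11881 = 93/14375 - 42808/11881 = -614260067/170789375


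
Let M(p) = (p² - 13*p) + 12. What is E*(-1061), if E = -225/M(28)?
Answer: 26525/48 ≈ 552.60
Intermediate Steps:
M(p) = 12 + p² - 13*p
E = -25/48 (E = -225/(12 + 28² - 13*28) = -225/(12 + 784 - 364) = -225/432 = -225*1/432 = -25/48 ≈ -0.52083)
E*(-1061) = -25/48*(-1061) = 26525/48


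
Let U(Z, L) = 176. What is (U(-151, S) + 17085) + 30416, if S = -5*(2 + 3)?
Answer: 47677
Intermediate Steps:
S = -25 (S = -5*5 = -25)
(U(-151, S) + 17085) + 30416 = (176 + 17085) + 30416 = 17261 + 30416 = 47677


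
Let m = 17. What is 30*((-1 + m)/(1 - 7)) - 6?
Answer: -86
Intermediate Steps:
30*((-1 + m)/(1 - 7)) - 6 = 30*((-1 + 17)/(1 - 7)) - 6 = 30*(16/(-6)) - 6 = 30*(16*(-⅙)) - 6 = 30*(-8/3) - 6 = -80 - 6 = -86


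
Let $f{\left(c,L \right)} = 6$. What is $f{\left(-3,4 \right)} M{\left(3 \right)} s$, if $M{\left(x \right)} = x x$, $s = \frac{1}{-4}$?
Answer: $- \frac{27}{2} \approx -13.5$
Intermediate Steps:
$s = - \frac{1}{4} \approx -0.25$
$M{\left(x \right)} = x^{2}$
$f{\left(-3,4 \right)} M{\left(3 \right)} s = 6 \cdot 3^{2} \left(- \frac{1}{4}\right) = 6 \cdot 9 \left(- \frac{1}{4}\right) = 54 \left(- \frac{1}{4}\right) = - \frac{27}{2}$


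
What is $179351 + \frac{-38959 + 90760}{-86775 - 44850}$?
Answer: $\frac{7869007858}{43875} \approx 1.7935 \cdot 10^{5}$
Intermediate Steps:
$179351 + \frac{-38959 + 90760}{-86775 - 44850} = 179351 + \frac{51801}{-131625} = 179351 + 51801 \left(- \frac{1}{131625}\right) = 179351 - \frac{17267}{43875} = \frac{7869007858}{43875}$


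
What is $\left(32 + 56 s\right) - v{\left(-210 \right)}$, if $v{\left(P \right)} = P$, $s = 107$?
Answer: $6234$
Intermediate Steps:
$\left(32 + 56 s\right) - v{\left(-210 \right)} = \left(32 + 56 \cdot 107\right) - -210 = \left(32 + 5992\right) + 210 = 6024 + 210 = 6234$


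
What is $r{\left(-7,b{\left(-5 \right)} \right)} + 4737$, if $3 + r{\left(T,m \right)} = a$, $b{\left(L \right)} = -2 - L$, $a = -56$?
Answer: $4678$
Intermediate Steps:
$r{\left(T,m \right)} = -59$ ($r{\left(T,m \right)} = -3 - 56 = -59$)
$r{\left(-7,b{\left(-5 \right)} \right)} + 4737 = -59 + 4737 = 4678$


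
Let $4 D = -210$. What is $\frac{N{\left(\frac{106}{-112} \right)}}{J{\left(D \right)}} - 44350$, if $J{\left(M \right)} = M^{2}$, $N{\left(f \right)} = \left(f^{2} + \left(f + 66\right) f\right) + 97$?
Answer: $- \frac{21296863671}{480200} \approx -44350.0$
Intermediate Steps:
$D = - \frac{105}{2}$ ($D = \frac{1}{4} \left(-210\right) = - \frac{105}{2} \approx -52.5$)
$N{\left(f \right)} = 97 + f^{2} + f \left(66 + f\right)$ ($N{\left(f \right)} = \left(f^{2} + \left(66 + f\right) f\right) + 97 = \left(f^{2} + f \left(66 + f\right)\right) + 97 = 97 + f^{2} + f \left(66 + f\right)$)
$\frac{N{\left(\frac{106}{-112} \right)}}{J{\left(D \right)}} - 44350 = \frac{97 + 2 \left(\frac{106}{-112}\right)^{2} + 66 \frac{106}{-112}}{\left(- \frac{105}{2}\right)^{2}} - 44350 = \frac{97 + 2 \left(106 \left(- \frac{1}{112}\right)\right)^{2} + 66 \cdot 106 \left(- \frac{1}{112}\right)}{\frac{11025}{4}} - 44350 = \left(97 + 2 \left(- \frac{53}{56}\right)^{2} + 66 \left(- \frac{53}{56}\right)\right) \frac{4}{11025} - 44350 = \left(97 + 2 \cdot \frac{2809}{3136} - \frac{1749}{28}\right) \frac{4}{11025} - 44350 = \left(97 + \frac{2809}{1568} - \frac{1749}{28}\right) \frac{4}{11025} - 44350 = \frac{56961}{1568} \cdot \frac{4}{11025} - 44350 = \frac{6329}{480200} - 44350 = - \frac{21296863671}{480200}$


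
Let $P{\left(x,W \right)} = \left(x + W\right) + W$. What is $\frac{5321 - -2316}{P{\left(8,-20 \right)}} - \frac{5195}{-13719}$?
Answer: $- \frac{104605763}{439008} \approx -238.28$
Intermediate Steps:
$P{\left(x,W \right)} = x + 2 W$ ($P{\left(x,W \right)} = \left(W + x\right) + W = x + 2 W$)
$\frac{5321 - -2316}{P{\left(8,-20 \right)}} - \frac{5195}{-13719} = \frac{5321 - -2316}{8 + 2 \left(-20\right)} - \frac{5195}{-13719} = \frac{5321 + 2316}{8 - 40} - - \frac{5195}{13719} = \frac{7637}{-32} + \frac{5195}{13719} = 7637 \left(- \frac{1}{32}\right) + \frac{5195}{13719} = - \frac{7637}{32} + \frac{5195}{13719} = - \frac{104605763}{439008}$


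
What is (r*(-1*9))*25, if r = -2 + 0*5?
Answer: 450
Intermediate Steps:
r = -2 (r = -2 + 0 = -2)
(r*(-1*9))*25 = -(-2)*9*25 = -2*(-9)*25 = 18*25 = 450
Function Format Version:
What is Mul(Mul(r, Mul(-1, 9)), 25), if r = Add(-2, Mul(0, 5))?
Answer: 450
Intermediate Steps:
r = -2 (r = Add(-2, 0) = -2)
Mul(Mul(r, Mul(-1, 9)), 25) = Mul(Mul(-2, Mul(-1, 9)), 25) = Mul(Mul(-2, -9), 25) = Mul(18, 25) = 450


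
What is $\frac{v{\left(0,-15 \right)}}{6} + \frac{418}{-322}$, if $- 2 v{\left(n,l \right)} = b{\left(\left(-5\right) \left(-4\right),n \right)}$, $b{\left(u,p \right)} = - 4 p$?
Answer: $- \frac{209}{161} \approx -1.2981$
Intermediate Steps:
$v{\left(n,l \right)} = 2 n$ ($v{\left(n,l \right)} = - \frac{\left(-4\right) n}{2} = 2 n$)
$\frac{v{\left(0,-15 \right)}}{6} + \frac{418}{-322} = \frac{2 \cdot 0}{6} + \frac{418}{-322} = 0 \cdot \frac{1}{6} + 418 \left(- \frac{1}{322}\right) = 0 - \frac{209}{161} = - \frac{209}{161}$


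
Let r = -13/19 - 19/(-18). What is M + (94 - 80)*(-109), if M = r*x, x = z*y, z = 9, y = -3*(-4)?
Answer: -28232/19 ≈ -1485.9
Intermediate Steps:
y = 12
r = 127/342 (r = -13*1/19 - 19*(-1/18) = -13/19 + 19/18 = 127/342 ≈ 0.37135)
x = 108 (x = 9*12 = 108)
M = 762/19 (M = (127/342)*108 = 762/19 ≈ 40.105)
M + (94 - 80)*(-109) = 762/19 + (94 - 80)*(-109) = 762/19 + 14*(-109) = 762/19 - 1526 = -28232/19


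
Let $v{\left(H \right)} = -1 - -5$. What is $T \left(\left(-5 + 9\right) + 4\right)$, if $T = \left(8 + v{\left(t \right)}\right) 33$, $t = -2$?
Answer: $3168$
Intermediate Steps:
$v{\left(H \right)} = 4$ ($v{\left(H \right)} = -1 + 5 = 4$)
$T = 396$ ($T = \left(8 + 4\right) 33 = 12 \cdot 33 = 396$)
$T \left(\left(-5 + 9\right) + 4\right) = 396 \left(\left(-5 + 9\right) + 4\right) = 396 \left(4 + 4\right) = 396 \cdot 8 = 3168$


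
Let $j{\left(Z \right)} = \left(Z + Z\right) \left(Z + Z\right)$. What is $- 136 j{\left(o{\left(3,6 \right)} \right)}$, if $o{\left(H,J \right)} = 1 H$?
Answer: $-4896$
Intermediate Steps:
$o{\left(H,J \right)} = H$
$j{\left(Z \right)} = 4 Z^{2}$ ($j{\left(Z \right)} = 2 Z 2 Z = 4 Z^{2}$)
$- 136 j{\left(o{\left(3,6 \right)} \right)} = - 136 \cdot 4 \cdot 3^{2} = - 136 \cdot 4 \cdot 9 = \left(-136\right) 36 = -4896$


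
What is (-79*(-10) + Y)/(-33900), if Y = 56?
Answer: -141/5650 ≈ -0.024956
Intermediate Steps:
(-79*(-10) + Y)/(-33900) = (-79*(-10) + 56)/(-33900) = (790 + 56)*(-1/33900) = 846*(-1/33900) = -141/5650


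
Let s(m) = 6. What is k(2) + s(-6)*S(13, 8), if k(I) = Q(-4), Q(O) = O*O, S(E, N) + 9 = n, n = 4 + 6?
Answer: 22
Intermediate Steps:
n = 10
S(E, N) = 1 (S(E, N) = -9 + 10 = 1)
Q(O) = O**2
k(I) = 16 (k(I) = (-4)**2 = 16)
k(2) + s(-6)*S(13, 8) = 16 + 6*1 = 16 + 6 = 22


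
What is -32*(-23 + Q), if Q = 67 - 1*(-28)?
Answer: -2304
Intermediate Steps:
Q = 95 (Q = 67 + 28 = 95)
-32*(-23 + Q) = -32*(-23 + 95) = -32*72 = -2304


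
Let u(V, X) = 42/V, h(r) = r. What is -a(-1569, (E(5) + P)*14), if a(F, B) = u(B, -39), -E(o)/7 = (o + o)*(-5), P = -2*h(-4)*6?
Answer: -3/398 ≈ -0.0075377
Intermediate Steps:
P = 48 (P = -2*(-4)*6 = 8*6 = 48)
E(o) = 70*o (E(o) = -7*(o + o)*(-5) = -7*2*o*(-5) = -(-70)*o = 70*o)
a(F, B) = 42/B
-a(-1569, (E(5) + P)*14) = -42/((70*5 + 48)*14) = -42/((350 + 48)*14) = -42/(398*14) = -42/5572 = -1*3/398 = -3/398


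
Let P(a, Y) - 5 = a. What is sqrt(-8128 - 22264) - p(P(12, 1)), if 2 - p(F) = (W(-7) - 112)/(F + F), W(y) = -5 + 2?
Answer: -183/34 + 2*I*sqrt(7598) ≈ -5.3824 + 174.33*I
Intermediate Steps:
P(a, Y) = 5 + a
W(y) = -3
p(F) = 2 + 115/(2*F) (p(F) = 2 - (-3 - 112)/(F + F) = 2 - (-115)/(2*F) = 2 + 115/(2*F))
sqrt(-8128 - 22264) - p(P(12, 1)) = sqrt(-8128 - 22264) - (2 + 115/(2*(5 + 12))) = sqrt(-30392) - (2 + (115/2)/17) = 2*I*sqrt(7598) - (2 + (115/2)*(1/17)) = 2*I*sqrt(7598) - (2 + 115/34) = 2*I*sqrt(7598) - 1*183/34 = 2*I*sqrt(7598) - 183/34 = -183/34 + 2*I*sqrt(7598)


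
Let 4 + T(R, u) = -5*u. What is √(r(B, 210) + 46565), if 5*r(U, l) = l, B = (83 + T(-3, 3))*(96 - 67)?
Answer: √46607 ≈ 215.89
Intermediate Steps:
T(R, u) = -4 - 5*u
B = 1856 (B = (83 + (-4 - 5*3))*(96 - 67) = (83 + (-4 - 15))*29 = (83 - 19)*29 = 64*29 = 1856)
r(U, l) = l/5
√(r(B, 210) + 46565) = √((⅕)*210 + 46565) = √(42 + 46565) = √46607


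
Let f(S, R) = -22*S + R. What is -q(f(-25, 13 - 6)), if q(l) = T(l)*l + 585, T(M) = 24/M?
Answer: -609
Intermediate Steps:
f(S, R) = R - 22*S
q(l) = 609 (q(l) = (24/l)*l + 585 = 24 + 585 = 609)
-q(f(-25, 13 - 6)) = -1*609 = -609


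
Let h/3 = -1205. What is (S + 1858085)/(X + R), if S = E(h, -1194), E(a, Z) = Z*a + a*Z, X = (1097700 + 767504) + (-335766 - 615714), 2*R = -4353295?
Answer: -20981410/2525847 ≈ -8.3067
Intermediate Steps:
R = -4353295/2 (R = (½)*(-4353295) = -4353295/2 ≈ -2.1766e+6)
h = -3615 (h = 3*(-1205) = -3615)
X = 913724 (X = 1865204 - 951480 = 913724)
E(a, Z) = 2*Z*a (E(a, Z) = Z*a + Z*a = 2*Z*a)
S = 8632620 (S = 2*(-1194)*(-3615) = 8632620)
(S + 1858085)/(X + R) = (8632620 + 1858085)/(913724 - 4353295/2) = 10490705/(-2525847/2) = 10490705*(-2/2525847) = -20981410/2525847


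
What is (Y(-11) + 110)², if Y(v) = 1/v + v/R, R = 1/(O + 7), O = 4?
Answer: 14884/121 ≈ 123.01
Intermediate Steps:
R = 1/11 (R = 1/(4 + 7) = 1/11 ≈ 0.090909)
Y(v) = 1/v + 11*v (Y(v) = 1/v + v/(1/11) = 1/v + v*11 = 1/v + 11*v)
(Y(-11) + 110)² = ((1/(-11) + 11*(-11)) + 110)² = ((-1/11 - 121) + 110)² = (-1332/11 + 110)² = (-122/11)² = 14884/121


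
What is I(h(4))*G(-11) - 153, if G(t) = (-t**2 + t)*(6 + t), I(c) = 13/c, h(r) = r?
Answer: 1992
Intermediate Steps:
G(t) = (6 + t)*(t - t**2) (G(t) = (t - t**2)*(6 + t) = (6 + t)*(t - t**2))
I(h(4))*G(-11) - 153 = (13/4)*(-11*(6 - 1*(-11)**2 - 5*(-11))) - 153 = (13*(1/4))*(-11*(6 - 1*121 + 55)) - 153 = 13*(-11*(6 - 121 + 55))/4 - 153 = 13*(-11*(-60))/4 - 153 = (13/4)*660 - 153 = 2145 - 153 = 1992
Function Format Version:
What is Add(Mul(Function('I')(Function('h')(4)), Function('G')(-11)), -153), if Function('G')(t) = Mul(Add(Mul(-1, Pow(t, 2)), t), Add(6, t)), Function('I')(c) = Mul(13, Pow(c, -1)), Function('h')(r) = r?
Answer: 1992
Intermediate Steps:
Function('G')(t) = Mul(Add(6, t), Add(t, Mul(-1, Pow(t, 2)))) (Function('G')(t) = Mul(Add(t, Mul(-1, Pow(t, 2))), Add(6, t)) = Mul(Add(6, t), Add(t, Mul(-1, Pow(t, 2)))))
Add(Mul(Function('I')(Function('h')(4)), Function('G')(-11)), -153) = Add(Mul(Mul(13, Pow(4, -1)), Mul(-11, Add(6, Mul(-1, Pow(-11, 2)), Mul(-5, -11)))), -153) = Add(Mul(Mul(13, Rational(1, 4)), Mul(-11, Add(6, Mul(-1, 121), 55))), -153) = Add(Mul(Rational(13, 4), Mul(-11, Add(6, -121, 55))), -153) = Add(Mul(Rational(13, 4), Mul(-11, -60)), -153) = Add(Mul(Rational(13, 4), 660), -153) = Add(2145, -153) = 1992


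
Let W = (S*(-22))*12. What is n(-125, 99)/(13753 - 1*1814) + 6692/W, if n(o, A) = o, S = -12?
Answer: 19874947/9455688 ≈ 2.1019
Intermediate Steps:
W = 3168 (W = -12*(-22)*12 = 264*12 = 3168)
n(-125, 99)/(13753 - 1*1814) + 6692/W = -125/(13753 - 1*1814) + 6692/3168 = -125/(13753 - 1814) + 6692*(1/3168) = -125/11939 + 1673/792 = 19874947/9455688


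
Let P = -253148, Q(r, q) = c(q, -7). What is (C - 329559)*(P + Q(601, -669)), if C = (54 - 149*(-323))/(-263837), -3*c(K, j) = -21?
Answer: 3144369452992432/37691 ≈ 8.3425e+10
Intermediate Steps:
c(K, j) = 7 (c(K, j) = -⅓*(-21) = 7)
Q(r, q) = 7
C = -6883/37691 (C = (54 + 48127)*(-1/263837) = 48181*(-1/263837) = -6883/37691 ≈ -0.18262)
(C - 329559)*(P + Q(601, -669)) = (-6883/37691 - 329559)*(-253148 + 7) = -12421415152/37691*(-253141) = 3144369452992432/37691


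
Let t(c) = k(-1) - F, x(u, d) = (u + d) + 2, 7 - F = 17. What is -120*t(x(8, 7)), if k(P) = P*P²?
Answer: -1080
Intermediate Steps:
F = -10 (F = 7 - 1*17 = 7 - 17 = -10)
k(P) = P³
x(u, d) = 2 + d + u (x(u, d) = (d + u) + 2 = 2 + d + u)
t(c) = 9 (t(c) = (-1)³ - 1*(-10) = -1 + 10 = 9)
-120*t(x(8, 7)) = -120*9 = -1080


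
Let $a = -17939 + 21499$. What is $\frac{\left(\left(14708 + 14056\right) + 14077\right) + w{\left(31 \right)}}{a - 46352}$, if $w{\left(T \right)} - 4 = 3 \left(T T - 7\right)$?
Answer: $- \frac{45707}{42792} \approx -1.0681$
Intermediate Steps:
$a = 3560$
$w{\left(T \right)} = -17 + 3 T^{2}$ ($w{\left(T \right)} = 4 + 3 \left(T T - 7\right) = 4 + 3 \left(T^{2} - 7\right) = 4 + 3 \left(-7 + T^{2}\right) = 4 + \left(-21 + 3 T^{2}\right) = -17 + 3 T^{2}$)
$\frac{\left(\left(14708 + 14056\right) + 14077\right) + w{\left(31 \right)}}{a - 46352} = \frac{\left(\left(14708 + 14056\right) + 14077\right) - \left(17 - 3 \cdot 31^{2}\right)}{3560 - 46352} = \frac{\left(28764 + 14077\right) + \left(-17 + 3 \cdot 961\right)}{-42792} = \left(42841 + \left(-17 + 2883\right)\right) \left(- \frac{1}{42792}\right) = \left(42841 + 2866\right) \left(- \frac{1}{42792}\right) = 45707 \left(- \frac{1}{42792}\right) = - \frac{45707}{42792}$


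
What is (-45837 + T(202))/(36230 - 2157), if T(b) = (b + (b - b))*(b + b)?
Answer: 35771/34073 ≈ 1.0498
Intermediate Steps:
T(b) = 2*b² (T(b) = (b + 0)*(2*b) = b*(2*b) = 2*b²)
(-45837 + T(202))/(36230 - 2157) = (-45837 + 2*202²)/(36230 - 2157) = (-45837 + 2*40804)/34073 = (-45837 + 81608)*(1/34073) = 35771*(1/34073) = 35771/34073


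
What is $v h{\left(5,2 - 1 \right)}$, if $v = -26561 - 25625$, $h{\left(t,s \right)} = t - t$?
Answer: $0$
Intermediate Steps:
$h{\left(t,s \right)} = 0$
$v = -52186$
$v h{\left(5,2 - 1 \right)} = \left(-52186\right) 0 = 0$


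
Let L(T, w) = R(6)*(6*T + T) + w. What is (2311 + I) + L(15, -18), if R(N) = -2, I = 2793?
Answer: 4876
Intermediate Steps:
L(T, w) = w - 14*T (L(T, w) = -2*(6*T + T) + w = -14*T + w = w - 14*T)
(2311 + I) + L(15, -18) = (2311 + 2793) + (-18 - 14*15) = 5104 + (-18 - 210) = 5104 - 228 = 4876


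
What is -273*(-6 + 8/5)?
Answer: 6006/5 ≈ 1201.2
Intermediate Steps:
-273*(-6 + 8/5) = -273*(-22/5) = 6006/5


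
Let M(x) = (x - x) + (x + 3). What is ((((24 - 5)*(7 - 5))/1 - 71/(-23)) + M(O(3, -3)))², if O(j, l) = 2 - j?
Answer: 982081/529 ≈ 1856.5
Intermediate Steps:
M(x) = 3 + x (M(x) = 0 + (3 + x) = 3 + x)
((((24 - 5)*(7 - 5))/1 - 71/(-23)) + M(O(3, -3)))² = ((((24 - 5)*(7 - 5))/1 - 71/(-23)) + (3 + (2 - 1*3)))² = (((19*2)*1 - 71*(-1/23)) + (3 + (2 - 3)))² = ((38*1 + 71/23) + (3 - 1))² = ((38 + 71/23) + 2)² = (945/23 + 2)² = (991/23)² = 982081/529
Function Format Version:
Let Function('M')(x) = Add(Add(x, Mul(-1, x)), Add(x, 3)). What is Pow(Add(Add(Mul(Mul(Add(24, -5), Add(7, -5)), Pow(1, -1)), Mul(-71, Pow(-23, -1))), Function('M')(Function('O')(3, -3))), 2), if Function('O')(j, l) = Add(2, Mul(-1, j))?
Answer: Rational(982081, 529) ≈ 1856.5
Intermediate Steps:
Function('M')(x) = Add(3, x) (Function('M')(x) = Add(0, Add(3, x)) = Add(3, x))
Pow(Add(Add(Mul(Mul(Add(24, -5), Add(7, -5)), Pow(1, -1)), Mul(-71, Pow(-23, -1))), Function('M')(Function('O')(3, -3))), 2) = Pow(Add(Add(Mul(Mul(Add(24, -5), Add(7, -5)), Pow(1, -1)), Mul(-71, Pow(-23, -1))), Add(3, Add(2, Mul(-1, 3)))), 2) = Pow(Add(Add(Mul(Mul(19, 2), 1), Mul(-71, Rational(-1, 23))), Add(3, Add(2, -3))), 2) = Pow(Add(Add(Mul(38, 1), Rational(71, 23)), Add(3, -1)), 2) = Pow(Add(Add(38, Rational(71, 23)), 2), 2) = Pow(Add(Rational(945, 23), 2), 2) = Pow(Rational(991, 23), 2) = Rational(982081, 529)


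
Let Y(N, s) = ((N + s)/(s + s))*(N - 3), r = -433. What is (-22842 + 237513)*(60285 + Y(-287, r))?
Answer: 5581232402355/433 ≈ 1.2890e+10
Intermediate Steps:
Y(N, s) = (-3 + N)*(N + s)/(2*s) (Y(N, s) = ((N + s)/((2*s)))*(-3 + N) = ((N + s)*(1/(2*s)))*(-3 + N) = ((N + s)/(2*s))*(-3 + N) = (-3 + N)*(N + s)/(2*s))
(-22842 + 237513)*(60285 + Y(-287, r)) = (-22842 + 237513)*(60285 + (½)*((-287)² - 3*(-287) - 433*(-3 - 287))/(-433)) = 214671*(60285 + (½)*(-1/433)*(82369 + 861 - 433*(-290))) = 214671*(60285 + (½)*(-1/433)*(82369 + 861 + 125570)) = 214671*(60285 + (½)*(-1/433)*208800) = 214671*(60285 - 104400/433) = 214671*(25999005/433) = 5581232402355/433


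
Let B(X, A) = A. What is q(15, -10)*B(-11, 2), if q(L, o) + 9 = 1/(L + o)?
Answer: -88/5 ≈ -17.600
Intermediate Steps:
q(L, o) = -9 + 1/(L + o)
q(15, -10)*B(-11, 2) = ((1 - 9*15 - 9*(-10))/(15 - 10))*2 = ((1 - 135 + 90)/5)*2 = ((⅕)*(-44))*2 = -44/5*2 = -88/5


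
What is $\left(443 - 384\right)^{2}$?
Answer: $3481$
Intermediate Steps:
$\left(443 - 384\right)^{2} = 59^{2} = 3481$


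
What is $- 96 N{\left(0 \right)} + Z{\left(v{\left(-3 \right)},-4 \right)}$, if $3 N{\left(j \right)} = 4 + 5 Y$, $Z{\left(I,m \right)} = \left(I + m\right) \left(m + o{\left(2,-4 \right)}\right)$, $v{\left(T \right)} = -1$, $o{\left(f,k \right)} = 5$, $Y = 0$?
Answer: $-133$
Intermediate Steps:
$Z{\left(I,m \right)} = \left(5 + m\right) \left(I + m\right)$ ($Z{\left(I,m \right)} = \left(I + m\right) \left(m + 5\right) = \left(I + m\right) \left(5 + m\right) = \left(5 + m\right) \left(I + m\right)$)
$N{\left(j \right)} = \frac{4}{3}$ ($N{\left(j \right)} = \frac{4 + 5 \cdot 0}{3} = \frac{4 + 0}{3} = \frac{1}{3} \cdot 4 = \frac{4}{3}$)
$- 96 N{\left(0 \right)} + Z{\left(v{\left(-3 \right)},-4 \right)} = \left(-96\right) \frac{4}{3} + \left(\left(-4\right)^{2} + 5 \left(-1\right) + 5 \left(-4\right) - -4\right) = -128 + \left(16 - 5 - 20 + 4\right) = -128 - 5 = -133$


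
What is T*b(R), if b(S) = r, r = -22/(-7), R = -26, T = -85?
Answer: -1870/7 ≈ -267.14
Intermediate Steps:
r = 22/7 (r = -22*(-⅐) = 22/7 ≈ 3.1429)
b(S) = 22/7
T*b(R) = -85*22/7 = -1870/7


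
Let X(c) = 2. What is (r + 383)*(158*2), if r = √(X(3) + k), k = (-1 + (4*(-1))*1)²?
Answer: 121028 + 948*√3 ≈ 1.2267e+5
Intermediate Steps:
k = 25 (k = (-1 - 4*1)² = (-1 - 4)² = (-5)² = 25)
r = 3*√3 (r = √(2 + 25) = √27 = 3*√3 ≈ 5.1962)
(r + 383)*(158*2) = (3*√3 + 383)*(158*2) = (383 + 3*√3)*316 = 121028 + 948*√3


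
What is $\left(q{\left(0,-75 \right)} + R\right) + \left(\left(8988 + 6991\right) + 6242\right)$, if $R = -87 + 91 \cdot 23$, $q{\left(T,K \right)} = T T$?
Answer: $24227$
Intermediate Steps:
$q{\left(T,K \right)} = T^{2}$
$R = 2006$ ($R = -87 + 2093 = 2006$)
$\left(q{\left(0,-75 \right)} + R\right) + \left(\left(8988 + 6991\right) + 6242\right) = \left(0^{2} + 2006\right) + \left(\left(8988 + 6991\right) + 6242\right) = \left(0 + 2006\right) + \left(15979 + 6242\right) = 2006 + 22221 = 24227$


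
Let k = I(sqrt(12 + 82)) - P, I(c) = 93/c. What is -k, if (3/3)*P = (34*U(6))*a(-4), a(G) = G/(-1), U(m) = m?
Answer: 816 - 93*sqrt(94)/94 ≈ 806.41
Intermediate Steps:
a(G) = -G (a(G) = G*(-1) = -G)
P = 816 (P = (34*6)*(-1*(-4)) = 204*4 = 816)
k = -816 + 93*sqrt(94)/94 (k = 93/(sqrt(12 + 82)) - 1*816 = 93/(sqrt(94)) - 816 = 93*(sqrt(94)/94) - 816 = 93*sqrt(94)/94 - 816 = -816 + 93*sqrt(94)/94 ≈ -806.41)
-k = -(-816 + 93*sqrt(94)/94) = 816 - 93*sqrt(94)/94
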